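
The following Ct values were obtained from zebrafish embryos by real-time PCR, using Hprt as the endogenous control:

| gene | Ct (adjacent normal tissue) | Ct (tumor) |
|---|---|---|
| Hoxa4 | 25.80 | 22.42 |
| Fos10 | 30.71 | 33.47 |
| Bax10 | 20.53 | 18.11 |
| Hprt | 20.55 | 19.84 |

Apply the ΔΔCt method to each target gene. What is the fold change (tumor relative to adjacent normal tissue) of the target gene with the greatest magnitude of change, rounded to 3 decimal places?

0.090

Hoxa4: ΔΔCt = (22.42−19.84) − (25.80−20.55) = 2.58 − 5.25 = -2.67; fold change = 2^2.67 = 6.364
Fos10: ΔΔCt = (33.47−19.84) − (30.71−20.55) = 13.63 − 10.16 = 3.47; fold change = 2^-3.47 = 0.090
Bax10: ΔΔCt = (18.11−19.84) − (20.53−20.55) = -1.73 − (-0.02) = -1.71; fold change = 2^1.71 = 3.272
Fos10 has the largest |ΔΔCt| = 3.47.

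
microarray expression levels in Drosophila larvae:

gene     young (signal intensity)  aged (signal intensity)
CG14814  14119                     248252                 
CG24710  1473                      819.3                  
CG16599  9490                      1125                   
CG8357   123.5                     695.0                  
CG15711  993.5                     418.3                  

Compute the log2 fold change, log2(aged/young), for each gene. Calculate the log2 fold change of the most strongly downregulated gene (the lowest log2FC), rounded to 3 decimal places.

-3.076

log2(248252/14119) = 4.136  (CG14814)
log2(819.3/1473) = -0.846  (CG24710)
log2(1125/9490) = -3.076  (CG16599)
log2(695.0/123.5) = 2.493  (CG8357)
log2(418.3/993.5) = -1.248  (CG15711)
CG16599 is most strongly downregulated.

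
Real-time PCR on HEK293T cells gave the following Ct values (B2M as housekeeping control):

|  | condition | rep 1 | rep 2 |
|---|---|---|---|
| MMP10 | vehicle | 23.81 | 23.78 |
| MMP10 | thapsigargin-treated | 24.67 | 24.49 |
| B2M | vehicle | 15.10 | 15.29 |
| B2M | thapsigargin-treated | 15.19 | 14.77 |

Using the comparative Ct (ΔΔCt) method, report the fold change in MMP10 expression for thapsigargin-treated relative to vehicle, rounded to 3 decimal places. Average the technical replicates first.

Mean Ct: MMP10 vehicle 23.795; MMP10 thapsigargin-treated 24.580; B2M vehicle 15.195; B2M thapsigargin-treated 14.980
ΔCt(vehicle) = 23.795 − 15.195 = 8.600
ΔCt(thapsigargin-treated) = 24.580 − 14.980 = 9.600
ΔΔCt = 9.600 − 8.600 = 1.000
Fold change = 2^(−1.000) = 0.5000

0.500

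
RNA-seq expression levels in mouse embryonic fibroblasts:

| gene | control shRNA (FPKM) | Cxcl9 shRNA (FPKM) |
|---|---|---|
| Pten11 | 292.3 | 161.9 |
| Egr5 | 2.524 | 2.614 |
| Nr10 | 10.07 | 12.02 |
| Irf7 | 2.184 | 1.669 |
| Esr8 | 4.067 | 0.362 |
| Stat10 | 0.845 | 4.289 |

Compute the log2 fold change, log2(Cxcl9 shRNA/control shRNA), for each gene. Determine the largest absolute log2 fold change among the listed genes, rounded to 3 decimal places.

log2(161.9/292.3) = -0.852  (Pten11)
log2(2.614/2.524) = 0.051  (Egr5)
log2(12.02/10.07) = 0.255  (Nr10)
log2(1.669/2.184) = -0.388  (Irf7)
log2(0.362/4.067) = -3.490  (Esr8)
log2(4.289/0.845) = 2.344  (Stat10)
The largest magnitude belongs to Esr8.

3.490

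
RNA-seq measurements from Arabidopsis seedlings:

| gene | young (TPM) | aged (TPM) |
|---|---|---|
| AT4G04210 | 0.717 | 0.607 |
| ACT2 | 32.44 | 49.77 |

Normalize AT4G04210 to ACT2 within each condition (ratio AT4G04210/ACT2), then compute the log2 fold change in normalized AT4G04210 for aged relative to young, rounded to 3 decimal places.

AT4G04210/ACT2 (young) = 0.717 / 32.44 = 0.022102
AT4G04210/ACT2 (aged) = 0.607 / 49.77 = 0.012196
Fold change = 0.012196 / 0.022102 = 0.5518
log2(0.5518) = -0.8578

-0.858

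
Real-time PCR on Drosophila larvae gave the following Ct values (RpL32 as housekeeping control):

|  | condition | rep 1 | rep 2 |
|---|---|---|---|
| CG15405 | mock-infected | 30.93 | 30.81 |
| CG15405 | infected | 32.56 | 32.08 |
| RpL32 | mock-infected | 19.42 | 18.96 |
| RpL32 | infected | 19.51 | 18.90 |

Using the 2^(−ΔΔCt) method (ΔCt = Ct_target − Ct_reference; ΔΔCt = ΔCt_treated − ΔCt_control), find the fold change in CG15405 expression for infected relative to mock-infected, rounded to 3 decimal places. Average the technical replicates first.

0.370

Mean Ct: CG15405 mock-infected 30.870; CG15405 infected 32.320; RpL32 mock-infected 19.190; RpL32 infected 19.205
ΔCt(mock-infected) = 30.870 − 19.190 = 11.680
ΔCt(infected) = 32.320 − 19.205 = 13.115
ΔΔCt = 13.115 − 11.680 = 1.435
Fold change = 2^(−1.435) = 0.3698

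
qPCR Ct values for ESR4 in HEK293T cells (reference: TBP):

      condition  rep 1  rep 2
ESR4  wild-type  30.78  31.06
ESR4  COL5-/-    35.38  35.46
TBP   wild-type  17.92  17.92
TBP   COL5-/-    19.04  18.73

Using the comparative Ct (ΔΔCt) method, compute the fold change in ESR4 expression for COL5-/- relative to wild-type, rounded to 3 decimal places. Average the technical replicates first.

0.086

Mean Ct: ESR4 wild-type 30.920; ESR4 COL5-/- 35.420; TBP wild-type 17.920; TBP COL5-/- 18.885
ΔCt(wild-type) = 30.920 − 17.920 = 13.000
ΔCt(COL5-/-) = 35.420 − 18.885 = 16.535
ΔΔCt = 16.535 − 13.000 = 3.535
Fold change = 2^(−3.535) = 0.0863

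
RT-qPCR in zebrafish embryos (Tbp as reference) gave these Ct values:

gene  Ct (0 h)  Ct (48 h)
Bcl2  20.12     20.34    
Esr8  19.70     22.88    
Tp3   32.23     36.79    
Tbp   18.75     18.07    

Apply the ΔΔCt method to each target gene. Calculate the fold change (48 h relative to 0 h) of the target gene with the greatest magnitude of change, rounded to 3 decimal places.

Bcl2: ΔΔCt = (20.34−18.07) − (20.12−18.75) = 2.27 − 1.37 = 0.90; fold change = 2^-0.90 = 0.536
Esr8: ΔΔCt = (22.88−18.07) − (19.70−18.75) = 4.81 − 0.95 = 3.86; fold change = 2^-3.86 = 0.069
Tp3: ΔΔCt = (36.79−18.07) − (32.23−18.75) = 18.72 − 13.48 = 5.24; fold change = 2^-5.24 = 0.026
Tp3 has the largest |ΔΔCt| = 5.24.

0.026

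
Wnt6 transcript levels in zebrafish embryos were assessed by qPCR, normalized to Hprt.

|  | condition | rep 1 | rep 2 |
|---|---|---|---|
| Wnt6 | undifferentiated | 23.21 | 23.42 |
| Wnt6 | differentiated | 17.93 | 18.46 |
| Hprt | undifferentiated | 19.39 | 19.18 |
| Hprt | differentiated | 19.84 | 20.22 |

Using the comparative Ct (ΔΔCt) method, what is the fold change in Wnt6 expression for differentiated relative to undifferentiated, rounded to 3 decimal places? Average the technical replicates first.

Mean Ct: Wnt6 undifferentiated 23.315; Wnt6 differentiated 18.195; Hprt undifferentiated 19.285; Hprt differentiated 20.030
ΔCt(undifferentiated) = 23.315 − 19.285 = 4.030
ΔCt(differentiated) = 18.195 − 20.030 = -1.835
ΔΔCt = -1.835 − 4.030 = -5.865
Fold change = 2^(−(-5.865)) = 2^5.865 = 58.2829

58.283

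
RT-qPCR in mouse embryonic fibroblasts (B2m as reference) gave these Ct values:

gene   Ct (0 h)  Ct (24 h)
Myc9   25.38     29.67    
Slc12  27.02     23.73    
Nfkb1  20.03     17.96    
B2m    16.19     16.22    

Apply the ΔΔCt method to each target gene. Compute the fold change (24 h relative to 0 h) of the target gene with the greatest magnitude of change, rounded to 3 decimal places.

0.052

Myc9: ΔΔCt = (29.67−16.22) − (25.38−16.19) = 13.45 − 9.19 = 4.26; fold change = 2^-4.26 = 0.052
Slc12: ΔΔCt = (23.73−16.22) − (27.02−16.19) = 7.51 − 10.83 = -3.32; fold change = 2^3.32 = 9.987
Nfkb1: ΔΔCt = (17.96−16.22) − (20.03−16.19) = 1.74 − 3.84 = -2.10; fold change = 2^2.10 = 4.287
Myc9 has the largest |ΔΔCt| = 4.26.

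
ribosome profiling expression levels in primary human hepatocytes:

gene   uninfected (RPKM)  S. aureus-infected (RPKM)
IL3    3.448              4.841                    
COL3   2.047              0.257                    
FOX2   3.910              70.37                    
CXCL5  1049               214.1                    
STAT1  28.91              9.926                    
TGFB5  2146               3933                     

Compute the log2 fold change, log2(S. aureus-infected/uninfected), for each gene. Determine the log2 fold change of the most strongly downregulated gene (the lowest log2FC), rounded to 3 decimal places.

log2(4.841/3.448) = 0.490  (IL3)
log2(0.257/2.047) = -2.994  (COL3)
log2(70.37/3.910) = 4.170  (FOX2)
log2(214.1/1049) = -2.293  (CXCL5)
log2(9.926/28.91) = -1.542  (STAT1)
log2(3933/2146) = 0.874  (TGFB5)
COL3 is most strongly downregulated.

-2.994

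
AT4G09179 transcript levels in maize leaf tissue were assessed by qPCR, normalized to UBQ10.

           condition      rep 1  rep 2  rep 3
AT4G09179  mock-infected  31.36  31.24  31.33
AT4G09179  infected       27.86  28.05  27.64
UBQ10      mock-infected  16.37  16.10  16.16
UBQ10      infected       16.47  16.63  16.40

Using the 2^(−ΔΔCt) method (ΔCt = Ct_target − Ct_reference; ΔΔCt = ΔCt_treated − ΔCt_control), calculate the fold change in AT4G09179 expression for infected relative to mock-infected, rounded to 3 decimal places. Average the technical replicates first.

Mean Ct: AT4G09179 mock-infected 31.310; AT4G09179 infected 27.850; UBQ10 mock-infected 16.210; UBQ10 infected 16.500
ΔCt(mock-infected) = 31.310 − 16.210 = 15.100
ΔCt(infected) = 27.850 − 16.500 = 11.350
ΔΔCt = 11.350 − 15.100 = -3.750
Fold change = 2^(−(-3.750)) = 2^3.750 = 13.4543

13.454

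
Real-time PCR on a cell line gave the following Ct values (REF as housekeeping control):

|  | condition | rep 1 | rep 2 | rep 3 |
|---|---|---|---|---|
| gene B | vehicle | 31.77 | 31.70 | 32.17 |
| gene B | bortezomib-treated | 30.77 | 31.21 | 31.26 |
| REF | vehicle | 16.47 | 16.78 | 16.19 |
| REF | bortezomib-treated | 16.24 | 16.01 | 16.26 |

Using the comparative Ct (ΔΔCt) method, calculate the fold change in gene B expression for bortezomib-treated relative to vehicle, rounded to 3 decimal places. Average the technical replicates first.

1.404

Mean Ct: gene B vehicle 31.880; gene B bortezomib-treated 31.080; REF vehicle 16.480; REF bortezomib-treated 16.170
ΔCt(vehicle) = 31.880 − 16.480 = 15.400
ΔCt(bortezomib-treated) = 31.080 − 16.170 = 14.910
ΔΔCt = 14.910 − 15.400 = -0.490
Fold change = 2^(−(-0.490)) = 2^0.490 = 1.4044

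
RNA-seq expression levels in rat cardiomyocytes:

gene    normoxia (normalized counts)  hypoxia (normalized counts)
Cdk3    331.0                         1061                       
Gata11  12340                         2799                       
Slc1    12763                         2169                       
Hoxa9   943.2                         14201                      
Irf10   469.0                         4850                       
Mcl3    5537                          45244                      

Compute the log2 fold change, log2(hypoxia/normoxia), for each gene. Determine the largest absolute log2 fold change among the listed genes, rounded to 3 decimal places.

log2(1061/331.0) = 1.681  (Cdk3)
log2(2799/12340) = -2.140  (Gata11)
log2(2169/12763) = -2.557  (Slc1)
log2(14201/943.2) = 3.912  (Hoxa9)
log2(4850/469.0) = 3.370  (Irf10)
log2(45244/5537) = 3.031  (Mcl3)
The largest magnitude belongs to Hoxa9.

3.912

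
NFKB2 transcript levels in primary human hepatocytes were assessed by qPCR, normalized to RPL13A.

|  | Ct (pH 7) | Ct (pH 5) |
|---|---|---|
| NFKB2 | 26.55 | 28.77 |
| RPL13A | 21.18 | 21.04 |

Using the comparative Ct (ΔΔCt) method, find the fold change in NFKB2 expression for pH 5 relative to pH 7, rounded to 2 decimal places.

ΔCt(pH 7) = 26.550 − 21.180 = 5.370
ΔCt(pH 5) = 28.770 − 21.040 = 7.730
ΔΔCt = 7.730 − 5.370 = 2.360
Fold change = 2^(−2.360) = 0.195

0.19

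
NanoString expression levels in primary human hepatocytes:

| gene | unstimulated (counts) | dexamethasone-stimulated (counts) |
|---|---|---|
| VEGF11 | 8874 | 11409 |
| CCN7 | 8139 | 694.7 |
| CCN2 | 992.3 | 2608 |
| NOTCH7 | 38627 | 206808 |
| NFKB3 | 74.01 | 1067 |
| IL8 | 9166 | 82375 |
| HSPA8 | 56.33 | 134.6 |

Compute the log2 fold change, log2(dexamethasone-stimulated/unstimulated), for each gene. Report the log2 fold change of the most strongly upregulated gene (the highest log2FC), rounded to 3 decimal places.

log2(11409/8874) = 0.363  (VEGF11)
log2(694.7/8139) = -3.550  (CCN7)
log2(2608/992.3) = 1.394  (CCN2)
log2(206808/38627) = 2.421  (NOTCH7)
log2(1067/74.01) = 3.850  (NFKB3)
log2(82375/9166) = 3.168  (IL8)
log2(134.6/56.33) = 1.257  (HSPA8)
NFKB3 is most strongly upregulated.

3.850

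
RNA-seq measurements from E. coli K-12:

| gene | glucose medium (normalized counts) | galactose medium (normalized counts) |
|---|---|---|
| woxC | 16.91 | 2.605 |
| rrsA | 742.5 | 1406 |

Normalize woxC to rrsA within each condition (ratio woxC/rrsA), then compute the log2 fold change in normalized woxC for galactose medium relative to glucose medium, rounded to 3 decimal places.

-3.620

woxC/rrsA (glucose medium) = 16.91 / 742.5 = 0.022774
woxC/rrsA (galactose medium) = 2.605 / 1406 = 0.0018528
Fold change = 0.0018528 / 0.022774 = 0.0814
log2(0.0814) = -3.6197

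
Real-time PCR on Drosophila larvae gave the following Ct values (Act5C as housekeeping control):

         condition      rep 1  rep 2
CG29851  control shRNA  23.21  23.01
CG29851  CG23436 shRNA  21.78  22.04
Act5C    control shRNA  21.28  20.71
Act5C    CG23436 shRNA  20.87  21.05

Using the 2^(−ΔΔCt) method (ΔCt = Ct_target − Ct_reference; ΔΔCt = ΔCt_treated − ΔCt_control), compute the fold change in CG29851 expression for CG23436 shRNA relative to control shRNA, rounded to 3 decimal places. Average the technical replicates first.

2.242

Mean Ct: CG29851 control shRNA 23.110; CG29851 CG23436 shRNA 21.910; Act5C control shRNA 20.995; Act5C CG23436 shRNA 20.960
ΔCt(control shRNA) = 23.110 − 20.995 = 2.115
ΔCt(CG23436 shRNA) = 21.910 − 20.960 = 0.950
ΔΔCt = 0.950 − 2.115 = -1.165
Fold change = 2^(−(-1.165)) = 2^1.165 = 2.2423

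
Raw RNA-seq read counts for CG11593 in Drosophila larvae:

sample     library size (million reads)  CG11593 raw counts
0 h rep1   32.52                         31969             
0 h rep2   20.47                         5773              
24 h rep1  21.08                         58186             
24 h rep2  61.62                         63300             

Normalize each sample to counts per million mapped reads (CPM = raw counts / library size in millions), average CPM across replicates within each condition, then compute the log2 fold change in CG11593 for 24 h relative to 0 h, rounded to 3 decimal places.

CPM(0 h rep1) = 31969 / 32.52 = 983.0566
CPM(0 h rep2) = 5773 / 20.47 = 282.0225
CPM(24 h rep1) = 58186 / 21.08 = 2760.2467
CPM(24 h rep2) = 63300 / 61.62 = 1027.2639
mean CPM(0 h) = 632.5395; mean CPM(24 h) = 1893.7553
Fold change = 1893.7553 / 632.5395 = 2.99389
log2(2.99389) = 1.5820

1.582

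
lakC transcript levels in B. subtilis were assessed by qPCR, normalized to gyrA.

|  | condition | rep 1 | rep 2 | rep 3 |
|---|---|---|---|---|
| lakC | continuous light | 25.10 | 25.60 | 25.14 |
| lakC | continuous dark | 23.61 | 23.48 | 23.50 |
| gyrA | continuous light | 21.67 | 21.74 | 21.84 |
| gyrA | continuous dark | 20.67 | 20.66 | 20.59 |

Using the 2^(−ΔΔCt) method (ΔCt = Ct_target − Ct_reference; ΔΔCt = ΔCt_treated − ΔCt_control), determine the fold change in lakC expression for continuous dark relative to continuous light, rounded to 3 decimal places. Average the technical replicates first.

Mean Ct: lakC continuous light 25.280; lakC continuous dark 23.530; gyrA continuous light 21.750; gyrA continuous dark 20.640
ΔCt(continuous light) = 25.280 − 21.750 = 3.530
ΔCt(continuous dark) = 23.530 − 20.640 = 2.890
ΔΔCt = 2.890 − 3.530 = -0.640
Fold change = 2^(−(-0.640)) = 2^0.640 = 1.5583

1.558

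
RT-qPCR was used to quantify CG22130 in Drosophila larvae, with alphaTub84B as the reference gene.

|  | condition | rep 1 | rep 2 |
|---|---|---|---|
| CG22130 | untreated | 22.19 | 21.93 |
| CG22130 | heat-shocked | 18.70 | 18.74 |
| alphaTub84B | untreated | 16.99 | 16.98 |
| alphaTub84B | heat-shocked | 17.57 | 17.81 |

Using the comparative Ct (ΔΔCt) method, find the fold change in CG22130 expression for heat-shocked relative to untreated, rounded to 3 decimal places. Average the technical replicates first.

16.507

Mean Ct: CG22130 untreated 22.060; CG22130 heat-shocked 18.720; alphaTub84B untreated 16.985; alphaTub84B heat-shocked 17.690
ΔCt(untreated) = 22.060 − 16.985 = 5.075
ΔCt(heat-shocked) = 18.720 − 17.690 = 1.030
ΔΔCt = 1.030 − 5.075 = -4.045
Fold change = 2^(−(-4.045)) = 2^4.045 = 16.5069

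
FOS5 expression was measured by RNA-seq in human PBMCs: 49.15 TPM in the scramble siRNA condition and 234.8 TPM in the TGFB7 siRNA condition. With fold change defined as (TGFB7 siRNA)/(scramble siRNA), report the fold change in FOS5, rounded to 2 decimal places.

4.78

Fold change = 234.8 / 49.15 = 4.777
FOS5 is upregulated.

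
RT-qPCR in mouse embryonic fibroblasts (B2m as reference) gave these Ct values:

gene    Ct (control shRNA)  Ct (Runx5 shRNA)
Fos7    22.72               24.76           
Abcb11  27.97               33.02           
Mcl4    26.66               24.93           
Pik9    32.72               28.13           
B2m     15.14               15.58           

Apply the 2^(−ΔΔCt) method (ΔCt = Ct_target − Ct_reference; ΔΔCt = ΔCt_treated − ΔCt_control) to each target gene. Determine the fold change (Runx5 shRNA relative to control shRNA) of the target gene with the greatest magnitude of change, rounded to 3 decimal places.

Fos7: ΔΔCt = (24.76−15.58) − (22.72−15.14) = 9.18 − 7.58 = 1.60; fold change = 2^-1.60 = 0.330
Abcb11: ΔΔCt = (33.02−15.58) − (27.97−15.14) = 17.44 − 12.83 = 4.61; fold change = 2^-4.61 = 0.041
Mcl4: ΔΔCt = (24.93−15.58) − (26.66−15.14) = 9.35 − 11.52 = -2.17; fold change = 2^2.17 = 4.500
Pik9: ΔΔCt = (28.13−15.58) − (32.72−15.14) = 12.55 − 17.58 = -5.03; fold change = 2^5.03 = 32.672
Pik9 has the largest |ΔΔCt| = 5.03.

32.672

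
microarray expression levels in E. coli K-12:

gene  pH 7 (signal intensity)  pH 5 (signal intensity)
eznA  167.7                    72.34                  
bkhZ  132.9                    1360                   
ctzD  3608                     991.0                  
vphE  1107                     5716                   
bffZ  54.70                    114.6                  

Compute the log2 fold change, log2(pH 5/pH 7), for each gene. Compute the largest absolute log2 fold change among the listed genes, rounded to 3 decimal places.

log2(72.34/167.7) = -1.213  (eznA)
log2(1360/132.9) = 3.355  (bkhZ)
log2(991.0/3608) = -1.864  (ctzD)
log2(5716/1107) = 2.368  (vphE)
log2(114.6/54.70) = 1.067  (bffZ)
The largest magnitude belongs to bkhZ.

3.355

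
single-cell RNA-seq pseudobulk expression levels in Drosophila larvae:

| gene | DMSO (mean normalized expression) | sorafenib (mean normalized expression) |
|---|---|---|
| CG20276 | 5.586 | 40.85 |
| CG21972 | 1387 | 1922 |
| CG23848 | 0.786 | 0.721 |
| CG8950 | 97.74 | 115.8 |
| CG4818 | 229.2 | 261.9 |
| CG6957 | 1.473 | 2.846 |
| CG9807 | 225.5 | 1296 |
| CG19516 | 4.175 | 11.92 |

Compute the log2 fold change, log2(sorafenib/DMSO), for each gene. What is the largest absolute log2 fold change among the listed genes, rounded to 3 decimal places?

log2(40.85/5.586) = 2.870  (CG20276)
log2(1922/1387) = 0.471  (CG21972)
log2(0.721/0.786) = -0.125  (CG23848)
log2(115.8/97.74) = 0.245  (CG8950)
log2(261.9/229.2) = 0.192  (CG4818)
log2(2.846/1.473) = 0.950  (CG6957)
log2(1296/225.5) = 2.523  (CG9807)
log2(11.92/4.175) = 1.514  (CG19516)
The largest magnitude belongs to CG20276.

2.870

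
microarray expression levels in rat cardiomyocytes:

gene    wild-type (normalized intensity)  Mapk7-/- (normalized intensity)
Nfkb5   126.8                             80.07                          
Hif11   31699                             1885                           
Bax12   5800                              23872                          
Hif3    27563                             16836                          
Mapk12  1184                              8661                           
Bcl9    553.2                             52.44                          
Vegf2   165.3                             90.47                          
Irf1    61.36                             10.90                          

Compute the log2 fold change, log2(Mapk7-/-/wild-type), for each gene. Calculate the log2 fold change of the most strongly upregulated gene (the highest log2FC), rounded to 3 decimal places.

2.871

log2(80.07/126.8) = -0.663  (Nfkb5)
log2(1885/31699) = -4.072  (Hif11)
log2(23872/5800) = 2.041  (Bax12)
log2(16836/27563) = -0.711  (Hif3)
log2(8661/1184) = 2.871  (Mapk12)
log2(52.44/553.2) = -3.399  (Bcl9)
log2(90.47/165.3) = -0.870  (Vegf2)
log2(10.90/61.36) = -2.493  (Irf1)
Mapk12 is most strongly upregulated.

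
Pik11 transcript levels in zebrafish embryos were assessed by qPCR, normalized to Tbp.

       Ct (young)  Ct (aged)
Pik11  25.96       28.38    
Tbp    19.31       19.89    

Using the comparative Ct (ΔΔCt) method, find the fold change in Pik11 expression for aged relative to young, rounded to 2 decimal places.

ΔCt(young) = 25.960 − 19.310 = 6.650
ΔCt(aged) = 28.380 − 19.890 = 8.490
ΔΔCt = 8.490 − 6.650 = 1.840
Fold change = 2^(−1.840) = 0.279

0.28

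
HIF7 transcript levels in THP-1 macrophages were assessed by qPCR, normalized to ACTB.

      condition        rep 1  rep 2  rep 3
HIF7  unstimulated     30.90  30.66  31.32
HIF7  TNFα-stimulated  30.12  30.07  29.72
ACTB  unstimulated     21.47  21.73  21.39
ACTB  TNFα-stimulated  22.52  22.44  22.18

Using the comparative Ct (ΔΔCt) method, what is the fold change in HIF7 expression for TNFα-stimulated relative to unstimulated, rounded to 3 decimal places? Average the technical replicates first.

Mean Ct: HIF7 unstimulated 30.960; HIF7 TNFα-stimulated 29.970; ACTB unstimulated 21.530; ACTB TNFα-stimulated 22.380
ΔCt(unstimulated) = 30.960 − 21.530 = 9.430
ΔCt(TNFα-stimulated) = 29.970 − 22.380 = 7.590
ΔΔCt = 7.590 − 9.430 = -1.840
Fold change = 2^(−(-1.840)) = 2^1.840 = 3.5801

3.580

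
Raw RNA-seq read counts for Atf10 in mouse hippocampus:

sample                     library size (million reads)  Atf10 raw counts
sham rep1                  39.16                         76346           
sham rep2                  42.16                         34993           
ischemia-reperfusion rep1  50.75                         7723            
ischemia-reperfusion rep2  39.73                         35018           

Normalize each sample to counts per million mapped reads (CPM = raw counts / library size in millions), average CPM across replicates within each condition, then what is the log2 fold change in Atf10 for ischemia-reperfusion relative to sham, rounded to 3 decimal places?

-1.427

CPM(sham rep1) = 76346 / 39.16 = 1949.5914
CPM(sham rep2) = 34993 / 42.16 = 830.0047
CPM(ischemia-reperfusion rep1) = 7723 / 50.75 = 152.1773
CPM(ischemia-reperfusion rep2) = 35018 / 39.73 = 881.3994
mean CPM(sham) = 1389.7981; mean CPM(ischemia-reperfusion) = 516.7884
Fold change = 516.7884 / 1389.7981 = 0.37184
log2(0.37184) = -1.4272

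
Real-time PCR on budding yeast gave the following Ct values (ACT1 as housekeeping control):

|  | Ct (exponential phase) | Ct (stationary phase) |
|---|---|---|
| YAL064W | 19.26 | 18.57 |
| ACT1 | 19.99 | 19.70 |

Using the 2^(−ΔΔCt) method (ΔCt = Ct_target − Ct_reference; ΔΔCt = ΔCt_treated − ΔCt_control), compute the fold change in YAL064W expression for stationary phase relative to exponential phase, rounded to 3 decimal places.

1.320

ΔCt(exponential phase) = 19.260 − 19.990 = -0.730
ΔCt(stationary phase) = 18.570 − 19.700 = -1.130
ΔΔCt = -1.130 − (-0.730) = -0.400
Fold change = 2^(−(-0.400)) = 2^0.400 = 1.3195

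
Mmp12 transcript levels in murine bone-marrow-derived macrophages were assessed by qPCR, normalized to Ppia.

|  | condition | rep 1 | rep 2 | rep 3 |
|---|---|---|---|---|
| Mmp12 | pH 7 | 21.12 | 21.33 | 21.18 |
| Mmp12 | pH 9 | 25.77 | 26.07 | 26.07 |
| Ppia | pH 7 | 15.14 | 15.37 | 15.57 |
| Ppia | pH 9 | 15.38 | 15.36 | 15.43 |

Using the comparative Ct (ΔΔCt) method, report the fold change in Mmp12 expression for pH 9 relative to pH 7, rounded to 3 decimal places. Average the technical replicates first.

0.038

Mean Ct: Mmp12 pH 7 21.210; Mmp12 pH 9 25.970; Ppia pH 7 15.360; Ppia pH 9 15.390
ΔCt(pH 7) = 21.210 − 15.360 = 5.850
ΔCt(pH 9) = 25.970 − 15.390 = 10.580
ΔΔCt = 10.580 − 5.850 = 4.730
Fold change = 2^(−4.730) = 0.0377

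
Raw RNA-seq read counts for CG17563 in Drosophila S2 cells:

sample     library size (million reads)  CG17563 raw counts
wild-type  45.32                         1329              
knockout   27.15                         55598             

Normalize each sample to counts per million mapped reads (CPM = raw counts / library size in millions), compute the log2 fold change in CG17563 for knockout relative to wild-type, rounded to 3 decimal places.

6.126

CPM(wild-type) = 1329 / 45.32 = 29.3248
CPM(knockout) = 55598 / 27.15 = 2047.8085
Fold change = 2047.8085 / 29.3248 = 69.83196
log2(69.83196) = 6.1258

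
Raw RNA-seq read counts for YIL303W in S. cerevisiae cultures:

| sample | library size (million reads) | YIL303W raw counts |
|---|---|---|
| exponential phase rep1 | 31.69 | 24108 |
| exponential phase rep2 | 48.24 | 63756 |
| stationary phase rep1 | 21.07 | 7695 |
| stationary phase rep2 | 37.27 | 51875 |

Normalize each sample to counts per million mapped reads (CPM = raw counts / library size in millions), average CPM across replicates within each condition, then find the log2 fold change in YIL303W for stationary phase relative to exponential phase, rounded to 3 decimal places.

-0.245

CPM(exponential phase rep1) = 24108 / 31.69 = 760.7447
CPM(exponential phase rep2) = 63756 / 48.24 = 1321.6418
CPM(stationary phase rep1) = 7695 / 21.07 = 365.2112
CPM(stationary phase rep2) = 51875 / 37.27 = 1391.8701
mean CPM(exponential phase) = 1041.1933; mean CPM(stationary phase) = 878.5407
Fold change = 878.5407 / 1041.1933 = 0.84378
log2(0.84378) = -0.2451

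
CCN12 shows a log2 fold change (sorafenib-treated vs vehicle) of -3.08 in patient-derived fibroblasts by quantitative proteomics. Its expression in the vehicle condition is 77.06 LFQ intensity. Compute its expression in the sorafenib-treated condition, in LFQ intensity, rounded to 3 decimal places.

Fold change = 2^(-3.08) = 0.1183
sorafenib-treated expression = 77.06 × 0.1183 = 9.113

9.113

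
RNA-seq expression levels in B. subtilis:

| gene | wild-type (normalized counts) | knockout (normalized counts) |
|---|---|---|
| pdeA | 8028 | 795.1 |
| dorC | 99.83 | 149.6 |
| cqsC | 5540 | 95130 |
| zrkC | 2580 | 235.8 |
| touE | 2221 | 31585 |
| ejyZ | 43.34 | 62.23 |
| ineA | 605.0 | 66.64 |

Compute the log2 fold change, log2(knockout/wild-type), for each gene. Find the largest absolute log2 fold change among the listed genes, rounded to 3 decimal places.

4.102

log2(795.1/8028) = -3.336  (pdeA)
log2(149.6/99.83) = 0.584  (dorC)
log2(95130/5540) = 4.102  (cqsC)
log2(235.8/2580) = -3.452  (zrkC)
log2(31585/2221) = 3.830  (touE)
log2(62.23/43.34) = 0.522  (ejyZ)
log2(66.64/605.0) = -3.182  (ineA)
The largest magnitude belongs to cqsC.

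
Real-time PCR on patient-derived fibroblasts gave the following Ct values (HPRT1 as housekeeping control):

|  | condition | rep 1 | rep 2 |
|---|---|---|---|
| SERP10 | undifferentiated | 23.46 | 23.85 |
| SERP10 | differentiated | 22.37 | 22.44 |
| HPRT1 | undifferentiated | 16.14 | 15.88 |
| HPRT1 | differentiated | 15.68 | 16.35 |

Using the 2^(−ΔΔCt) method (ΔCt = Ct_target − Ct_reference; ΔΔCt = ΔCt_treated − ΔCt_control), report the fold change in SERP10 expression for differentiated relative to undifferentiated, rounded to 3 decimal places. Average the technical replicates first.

2.387

Mean Ct: SERP10 undifferentiated 23.655; SERP10 differentiated 22.405; HPRT1 undifferentiated 16.010; HPRT1 differentiated 16.015
ΔCt(undifferentiated) = 23.655 − 16.010 = 7.645
ΔCt(differentiated) = 22.405 − 16.015 = 6.390
ΔΔCt = 6.390 − 7.645 = -1.255
Fold change = 2^(−(-1.255)) = 2^1.255 = 2.3867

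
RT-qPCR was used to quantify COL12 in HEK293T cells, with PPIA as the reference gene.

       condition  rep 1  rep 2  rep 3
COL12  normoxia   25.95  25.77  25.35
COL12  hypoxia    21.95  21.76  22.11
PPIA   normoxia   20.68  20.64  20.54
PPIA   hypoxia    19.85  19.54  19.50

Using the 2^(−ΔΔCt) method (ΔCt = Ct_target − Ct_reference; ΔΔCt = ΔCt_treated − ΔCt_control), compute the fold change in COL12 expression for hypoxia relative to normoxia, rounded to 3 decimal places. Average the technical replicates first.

6.774

Mean Ct: COL12 normoxia 25.690; COL12 hypoxia 21.940; PPIA normoxia 20.620; PPIA hypoxia 19.630
ΔCt(normoxia) = 25.690 − 20.620 = 5.070
ΔCt(hypoxia) = 21.940 − 19.630 = 2.310
ΔΔCt = 2.310 − 5.070 = -2.760
Fold change = 2^(−(-2.760)) = 2^2.760 = 6.7740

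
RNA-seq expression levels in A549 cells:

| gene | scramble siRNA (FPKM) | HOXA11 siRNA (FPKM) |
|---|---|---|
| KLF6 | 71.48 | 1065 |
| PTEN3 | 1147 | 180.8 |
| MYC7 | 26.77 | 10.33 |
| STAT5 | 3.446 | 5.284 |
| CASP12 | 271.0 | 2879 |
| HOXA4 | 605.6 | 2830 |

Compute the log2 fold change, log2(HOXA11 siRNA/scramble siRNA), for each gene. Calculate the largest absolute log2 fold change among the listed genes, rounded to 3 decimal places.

log2(1065/71.48) = 3.897  (KLF6)
log2(180.8/1147) = -2.665  (PTEN3)
log2(10.33/26.77) = -1.374  (MYC7)
log2(5.284/3.446) = 0.617  (STAT5)
log2(2879/271.0) = 3.409  (CASP12)
log2(2830/605.6) = 2.224  (HOXA4)
The largest magnitude belongs to KLF6.

3.897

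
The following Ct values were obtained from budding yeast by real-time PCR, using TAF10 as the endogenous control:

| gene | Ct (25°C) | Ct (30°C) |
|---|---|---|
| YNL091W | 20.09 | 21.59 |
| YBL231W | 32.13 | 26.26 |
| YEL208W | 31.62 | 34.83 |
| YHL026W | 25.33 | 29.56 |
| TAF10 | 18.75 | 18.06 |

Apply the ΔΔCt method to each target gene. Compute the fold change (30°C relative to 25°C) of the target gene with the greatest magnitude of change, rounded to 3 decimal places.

YNL091W: ΔΔCt = (21.59−18.06) − (20.09−18.75) = 3.53 − 1.34 = 2.19; fold change = 2^-2.19 = 0.219
YBL231W: ΔΔCt = (26.26−18.06) − (32.13−18.75) = 8.20 − 13.38 = -5.18; fold change = 2^5.18 = 36.252
YEL208W: ΔΔCt = (34.83−18.06) − (31.62−18.75) = 16.77 − 12.87 = 3.90; fold change = 2^-3.90 = 0.067
YHL026W: ΔΔCt = (29.56−18.06) − (25.33−18.75) = 11.50 − 6.58 = 4.92; fold change = 2^-4.92 = 0.033
YBL231W has the largest |ΔΔCt| = 5.18.

36.252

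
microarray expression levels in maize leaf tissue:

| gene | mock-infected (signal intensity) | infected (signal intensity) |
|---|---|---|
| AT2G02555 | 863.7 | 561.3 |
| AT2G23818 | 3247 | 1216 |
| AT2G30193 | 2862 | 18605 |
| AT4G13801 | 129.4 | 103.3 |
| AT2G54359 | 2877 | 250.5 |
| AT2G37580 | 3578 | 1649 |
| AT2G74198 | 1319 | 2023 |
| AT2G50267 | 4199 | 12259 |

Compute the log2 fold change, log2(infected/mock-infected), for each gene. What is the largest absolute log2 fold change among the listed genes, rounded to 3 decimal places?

log2(561.3/863.7) = -0.622  (AT2G02555)
log2(1216/3247) = -1.417  (AT2G23818)
log2(18605/2862) = 2.701  (AT2G30193)
log2(103.3/129.4) = -0.325  (AT4G13801)
log2(250.5/2877) = -3.522  (AT2G54359)
log2(1649/3578) = -1.118  (AT2G37580)
log2(2023/1319) = 0.617  (AT2G74198)
log2(12259/4199) = 1.546  (AT2G50267)
The largest magnitude belongs to AT2G54359.

3.522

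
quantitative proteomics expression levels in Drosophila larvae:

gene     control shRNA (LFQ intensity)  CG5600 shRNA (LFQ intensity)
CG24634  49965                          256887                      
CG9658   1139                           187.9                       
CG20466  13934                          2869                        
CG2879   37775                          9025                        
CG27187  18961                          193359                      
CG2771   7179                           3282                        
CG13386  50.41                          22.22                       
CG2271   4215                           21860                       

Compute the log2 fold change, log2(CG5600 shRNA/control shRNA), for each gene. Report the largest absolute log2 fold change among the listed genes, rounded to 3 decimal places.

3.350

log2(256887/49965) = 2.362  (CG24634)
log2(187.9/1139) = -2.600  (CG9658)
log2(2869/13934) = -2.280  (CG20466)
log2(9025/37775) = -2.065  (CG2879)
log2(193359/18961) = 3.350  (CG27187)
log2(3282/7179) = -1.129  (CG2771)
log2(22.22/50.41) = -1.182  (CG13386)
log2(21860/4215) = 2.375  (CG2271)
The largest magnitude belongs to CG27187.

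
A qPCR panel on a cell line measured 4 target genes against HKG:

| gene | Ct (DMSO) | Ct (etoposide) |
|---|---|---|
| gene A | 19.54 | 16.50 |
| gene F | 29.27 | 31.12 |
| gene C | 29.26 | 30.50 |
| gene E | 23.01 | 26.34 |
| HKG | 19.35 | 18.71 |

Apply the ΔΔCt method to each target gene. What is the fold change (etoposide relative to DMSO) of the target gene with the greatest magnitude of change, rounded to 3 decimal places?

gene A: ΔΔCt = (16.50−18.71) − (19.54−19.35) = -2.21 − 0.19 = -2.40; fold change = 2^2.40 = 5.278
gene F: ΔΔCt = (31.12−18.71) − (29.27−19.35) = 12.41 − 9.92 = 2.49; fold change = 2^-2.49 = 0.178
gene C: ΔΔCt = (30.50−18.71) − (29.26−19.35) = 11.79 − 9.91 = 1.88; fold change = 2^-1.88 = 0.272
gene E: ΔΔCt = (26.34−18.71) − (23.01−19.35) = 7.63 − 3.66 = 3.97; fold change = 2^-3.97 = 0.064
gene E has the largest |ΔΔCt| = 3.97.

0.064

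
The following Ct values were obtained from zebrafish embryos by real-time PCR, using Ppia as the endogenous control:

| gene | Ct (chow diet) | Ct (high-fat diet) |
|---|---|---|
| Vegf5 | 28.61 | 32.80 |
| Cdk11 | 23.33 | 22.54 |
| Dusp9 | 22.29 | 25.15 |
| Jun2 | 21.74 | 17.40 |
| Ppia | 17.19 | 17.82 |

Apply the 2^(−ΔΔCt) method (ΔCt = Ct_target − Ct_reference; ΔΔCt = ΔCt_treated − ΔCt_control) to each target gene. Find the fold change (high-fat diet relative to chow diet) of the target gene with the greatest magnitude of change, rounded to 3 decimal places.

Vegf5: ΔΔCt = (32.80−17.82) − (28.61−17.19) = 14.98 − 11.42 = 3.56; fold change = 2^-3.56 = 0.085
Cdk11: ΔΔCt = (22.54−17.82) − (23.33−17.19) = 4.72 − 6.14 = -1.42; fold change = 2^1.42 = 2.676
Dusp9: ΔΔCt = (25.15−17.82) − (22.29−17.19) = 7.33 − 5.10 = 2.23; fold change = 2^-2.23 = 0.213
Jun2: ΔΔCt = (17.40−17.82) − (21.74−17.19) = -0.42 − 4.55 = -4.97; fold change = 2^4.97 = 31.341
Jun2 has the largest |ΔΔCt| = 4.97.

31.341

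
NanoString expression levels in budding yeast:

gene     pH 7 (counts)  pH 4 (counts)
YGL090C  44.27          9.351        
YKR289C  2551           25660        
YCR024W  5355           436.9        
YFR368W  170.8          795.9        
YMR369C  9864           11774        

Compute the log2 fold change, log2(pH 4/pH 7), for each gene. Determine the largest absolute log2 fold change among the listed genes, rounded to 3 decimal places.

3.616

log2(9.351/44.27) = -2.243  (YGL090C)
log2(25660/2551) = 3.330  (YKR289C)
log2(436.9/5355) = -3.616  (YCR024W)
log2(795.9/170.8) = 2.220  (YFR368W)
log2(11774/9864) = 0.255  (YMR369C)
The largest magnitude belongs to YCR024W.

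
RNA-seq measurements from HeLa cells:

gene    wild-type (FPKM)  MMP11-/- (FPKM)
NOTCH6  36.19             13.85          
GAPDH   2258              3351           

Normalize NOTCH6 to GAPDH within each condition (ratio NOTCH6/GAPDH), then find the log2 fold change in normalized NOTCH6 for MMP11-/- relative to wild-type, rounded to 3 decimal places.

NOTCH6/GAPDH (wild-type) = 36.19 / 2258 = 0.016027
NOTCH6/GAPDH (MMP11-/-) = 13.85 / 3351 = 0.0041331
Fold change = 0.0041331 / 0.016027 = 0.2579
log2(0.2579) = -1.9553

-1.955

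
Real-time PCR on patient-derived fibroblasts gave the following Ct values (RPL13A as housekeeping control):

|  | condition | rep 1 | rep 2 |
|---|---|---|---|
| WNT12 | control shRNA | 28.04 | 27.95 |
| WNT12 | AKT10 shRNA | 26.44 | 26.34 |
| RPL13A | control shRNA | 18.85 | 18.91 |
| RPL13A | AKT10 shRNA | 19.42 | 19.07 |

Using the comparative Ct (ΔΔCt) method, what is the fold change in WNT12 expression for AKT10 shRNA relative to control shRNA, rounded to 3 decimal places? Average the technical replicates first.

Mean Ct: WNT12 control shRNA 27.995; WNT12 AKT10 shRNA 26.390; RPL13A control shRNA 18.880; RPL13A AKT10 shRNA 19.245
ΔCt(control shRNA) = 27.995 − 18.880 = 9.115
ΔCt(AKT10 shRNA) = 26.390 − 19.245 = 7.145
ΔΔCt = 7.145 − 9.115 = -1.970
Fold change = 2^(−(-1.970)) = 2^1.970 = 3.9177

3.918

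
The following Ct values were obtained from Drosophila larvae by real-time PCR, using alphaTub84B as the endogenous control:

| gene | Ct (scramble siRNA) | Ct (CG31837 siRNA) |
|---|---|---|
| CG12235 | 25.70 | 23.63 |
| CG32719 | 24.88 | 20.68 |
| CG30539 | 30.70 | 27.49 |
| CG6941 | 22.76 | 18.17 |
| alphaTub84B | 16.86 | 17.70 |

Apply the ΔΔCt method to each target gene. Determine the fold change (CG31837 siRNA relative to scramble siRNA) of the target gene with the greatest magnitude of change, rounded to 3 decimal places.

CG12235: ΔΔCt = (23.63−17.70) − (25.70−16.86) = 5.93 − 8.84 = -2.91; fold change = 2^2.91 = 7.516
CG32719: ΔΔCt = (20.68−17.70) − (24.88−16.86) = 2.98 − 8.02 = -5.04; fold change = 2^5.04 = 32.900
CG30539: ΔΔCt = (27.49−17.70) − (30.70−16.86) = 9.79 − 13.84 = -4.05; fold change = 2^4.05 = 16.564
CG6941: ΔΔCt = (18.17−17.70) − (22.76−16.86) = 0.47 − 5.90 = -5.43; fold change = 2^5.43 = 43.111
CG6941 has the largest |ΔΔCt| = 5.43.

43.111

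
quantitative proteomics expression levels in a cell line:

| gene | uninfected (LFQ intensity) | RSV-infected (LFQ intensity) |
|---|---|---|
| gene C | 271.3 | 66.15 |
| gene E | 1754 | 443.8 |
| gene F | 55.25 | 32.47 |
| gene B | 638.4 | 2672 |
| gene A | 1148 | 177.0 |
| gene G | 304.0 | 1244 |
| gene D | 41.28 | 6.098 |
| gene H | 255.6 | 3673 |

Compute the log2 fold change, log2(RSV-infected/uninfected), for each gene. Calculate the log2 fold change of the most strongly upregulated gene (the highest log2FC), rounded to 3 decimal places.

3.845

log2(66.15/271.3) = -2.036  (gene C)
log2(443.8/1754) = -1.983  (gene E)
log2(32.47/55.25) = -0.767  (gene F)
log2(2672/638.4) = 2.065  (gene B)
log2(177.0/1148) = -2.697  (gene A)
log2(1244/304.0) = 2.033  (gene G)
log2(6.098/41.28) = -2.759  (gene D)
log2(3673/255.6) = 3.845  (gene H)
gene H is most strongly upregulated.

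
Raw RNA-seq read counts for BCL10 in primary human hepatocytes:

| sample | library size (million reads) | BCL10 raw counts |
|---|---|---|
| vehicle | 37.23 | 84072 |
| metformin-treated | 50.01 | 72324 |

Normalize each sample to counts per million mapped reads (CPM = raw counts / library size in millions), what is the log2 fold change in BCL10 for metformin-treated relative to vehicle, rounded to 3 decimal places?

-0.643

CPM(vehicle) = 84072 / 37.23 = 2258.1789
CPM(metformin-treated) = 72324 / 50.01 = 1446.1908
Fold change = 1446.1908 / 2258.1789 = 0.64042
log2(0.64042) = -0.6429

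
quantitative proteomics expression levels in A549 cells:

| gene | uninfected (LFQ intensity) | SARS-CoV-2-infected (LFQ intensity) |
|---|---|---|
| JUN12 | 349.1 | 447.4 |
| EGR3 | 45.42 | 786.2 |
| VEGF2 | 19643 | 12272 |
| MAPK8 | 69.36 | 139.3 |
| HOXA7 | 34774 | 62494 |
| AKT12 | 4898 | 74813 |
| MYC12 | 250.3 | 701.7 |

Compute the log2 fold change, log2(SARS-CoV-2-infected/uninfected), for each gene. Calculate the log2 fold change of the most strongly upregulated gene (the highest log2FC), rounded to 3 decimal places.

log2(447.4/349.1) = 0.358  (JUN12)
log2(786.2/45.42) = 4.113  (EGR3)
log2(12272/19643) = -0.679  (VEGF2)
log2(139.3/69.36) = 1.006  (MAPK8)
log2(62494/34774) = 0.846  (HOXA7)
log2(74813/4898) = 3.933  (AKT12)
log2(701.7/250.3) = 1.487  (MYC12)
EGR3 is most strongly upregulated.

4.113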